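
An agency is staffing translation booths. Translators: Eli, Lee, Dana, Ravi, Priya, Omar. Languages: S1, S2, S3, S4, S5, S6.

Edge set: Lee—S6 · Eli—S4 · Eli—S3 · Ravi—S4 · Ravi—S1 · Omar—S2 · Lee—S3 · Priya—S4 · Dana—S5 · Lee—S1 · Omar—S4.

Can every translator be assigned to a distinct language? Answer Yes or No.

A valid assignment of size 6: Eli→S3, Lee→S6, Dana→S5, Ravi→S1, Priya→S4, Omar→S2.
Every translator is matched, so this is a perfect matching.

Yes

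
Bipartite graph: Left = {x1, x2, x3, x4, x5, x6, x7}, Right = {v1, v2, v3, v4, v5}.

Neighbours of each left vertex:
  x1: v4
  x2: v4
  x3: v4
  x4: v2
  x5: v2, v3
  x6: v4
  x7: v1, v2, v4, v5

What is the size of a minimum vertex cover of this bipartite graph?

4

The 4 edges x1–v4, x4–v2, x5–v3, x7–v1 form a matching, so any vertex cover needs at least 4 vertices (one per matched edge).
Conversely {x4, x5, x7, v4} meets every edge and has exactly 4 vertices, so 4 is optimal.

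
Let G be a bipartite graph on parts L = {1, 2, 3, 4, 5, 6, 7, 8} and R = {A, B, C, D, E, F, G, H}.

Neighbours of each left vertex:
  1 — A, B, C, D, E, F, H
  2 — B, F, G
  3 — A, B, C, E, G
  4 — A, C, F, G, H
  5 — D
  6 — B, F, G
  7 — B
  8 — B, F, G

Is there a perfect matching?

No

The set {2, 6, 7, 8} has only 3 neighbours ({B, F, G}), so by Hall's theorem at most 7 of the 8 left vertices can be matched.
Hence no matching covers every left vertex.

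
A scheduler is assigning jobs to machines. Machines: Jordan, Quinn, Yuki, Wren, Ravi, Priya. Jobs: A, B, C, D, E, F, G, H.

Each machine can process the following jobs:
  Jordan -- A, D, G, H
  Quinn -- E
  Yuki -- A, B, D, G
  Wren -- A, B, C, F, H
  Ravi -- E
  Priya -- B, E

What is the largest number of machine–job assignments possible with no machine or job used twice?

5

A valid assignment of size 5: Jordan–D, Quinn–E, Yuki–G, Wren–A, Priya–B.
The set {Quinn, Ravi} has only 1 neighbour ({E}), so by Hall's theorem at most 5 of the 6 machines can be matched.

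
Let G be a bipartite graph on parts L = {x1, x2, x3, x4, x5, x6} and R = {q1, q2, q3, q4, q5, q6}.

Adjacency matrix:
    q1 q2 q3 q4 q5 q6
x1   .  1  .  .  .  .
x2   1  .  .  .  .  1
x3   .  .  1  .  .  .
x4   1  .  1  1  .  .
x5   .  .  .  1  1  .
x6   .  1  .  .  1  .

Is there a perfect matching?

One maximum matching: x1→q2, x2→q6, x3→q3, x4→q1, x5→q4, x6→q5.
All 6 left vertices are covered.

Yes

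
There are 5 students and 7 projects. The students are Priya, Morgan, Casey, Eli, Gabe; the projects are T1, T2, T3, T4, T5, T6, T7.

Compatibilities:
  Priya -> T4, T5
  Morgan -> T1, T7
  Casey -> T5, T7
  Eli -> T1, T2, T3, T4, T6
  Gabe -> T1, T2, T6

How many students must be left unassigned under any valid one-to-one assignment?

A valid assignment of size 5: Priya-T5, Morgan-T1, Casey-T7, Eli-T4, Gabe-T2.
This saturates every student, so 5 is the maximum.
That matches 5 of the 5, leaving 0 unmatched; no matching can do better.

0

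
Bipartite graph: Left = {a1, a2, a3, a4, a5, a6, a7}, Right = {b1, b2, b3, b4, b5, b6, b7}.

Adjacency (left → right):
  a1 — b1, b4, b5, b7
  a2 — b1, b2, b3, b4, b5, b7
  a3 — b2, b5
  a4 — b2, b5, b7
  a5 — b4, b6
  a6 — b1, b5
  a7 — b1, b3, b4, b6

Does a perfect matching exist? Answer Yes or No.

Yes

A valid assignment of size 7: a1-b4, a2-b1, a3-b2, a4-b7, a5-b6, a6-b5, a7-b3.
All 7 left vertices are covered.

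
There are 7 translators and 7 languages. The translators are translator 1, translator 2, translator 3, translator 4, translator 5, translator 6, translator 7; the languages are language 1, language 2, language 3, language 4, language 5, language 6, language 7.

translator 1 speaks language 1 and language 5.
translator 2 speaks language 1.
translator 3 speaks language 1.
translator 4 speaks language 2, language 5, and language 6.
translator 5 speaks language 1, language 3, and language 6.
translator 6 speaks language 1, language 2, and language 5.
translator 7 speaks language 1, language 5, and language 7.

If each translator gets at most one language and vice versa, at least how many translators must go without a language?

One maximum matching: translator 1–language 5, translator 2–language 1, translator 4–language 6, translator 5–language 3, translator 6–language 2, translator 7–language 7.
The set {translator 2, translator 3} has only 1 neighbour ({language 1}), so by Hall's theorem at most 6 of the 7 translators can be matched.
That matches 6 of the 7, leaving 1 unmatched; no matching can do better.

1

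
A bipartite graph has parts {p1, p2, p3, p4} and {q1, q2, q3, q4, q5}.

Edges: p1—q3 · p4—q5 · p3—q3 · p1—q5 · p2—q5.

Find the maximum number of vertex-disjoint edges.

2

One maximum matching: p1→q3, p2→q5.
The set {p1, p2, p3, p4} has only 2 neighbours ({q3, q5}), so by Hall's theorem at most 2 of the 4 left vertices can be matched.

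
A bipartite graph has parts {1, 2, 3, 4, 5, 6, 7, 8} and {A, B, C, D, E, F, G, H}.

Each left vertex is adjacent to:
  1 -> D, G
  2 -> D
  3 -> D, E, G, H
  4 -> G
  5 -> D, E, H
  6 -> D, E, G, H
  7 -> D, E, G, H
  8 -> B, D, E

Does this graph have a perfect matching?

No

The set {1, 2, 3, 4, 5, 6, 7} has only 4 neighbours ({D, E, G, H}), so by Hall's theorem at most 5 of the 8 left vertices can be matched.
Hence no matching covers every left vertex.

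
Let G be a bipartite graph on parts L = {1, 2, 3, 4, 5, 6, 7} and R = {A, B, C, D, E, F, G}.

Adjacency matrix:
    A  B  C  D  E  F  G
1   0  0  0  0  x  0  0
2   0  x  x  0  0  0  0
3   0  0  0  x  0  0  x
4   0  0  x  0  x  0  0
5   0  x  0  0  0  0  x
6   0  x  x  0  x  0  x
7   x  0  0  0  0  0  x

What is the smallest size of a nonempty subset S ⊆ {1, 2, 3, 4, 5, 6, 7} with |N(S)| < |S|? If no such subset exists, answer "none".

Take S = {1, 2, 4, 5, 6}. Its neighbourhood is {B, C, E, G}, so |N(S)| = 4 < |S| = 5.
Every subset of size less than 5 has at least as many neighbours as members, so 5 is the minimum.

5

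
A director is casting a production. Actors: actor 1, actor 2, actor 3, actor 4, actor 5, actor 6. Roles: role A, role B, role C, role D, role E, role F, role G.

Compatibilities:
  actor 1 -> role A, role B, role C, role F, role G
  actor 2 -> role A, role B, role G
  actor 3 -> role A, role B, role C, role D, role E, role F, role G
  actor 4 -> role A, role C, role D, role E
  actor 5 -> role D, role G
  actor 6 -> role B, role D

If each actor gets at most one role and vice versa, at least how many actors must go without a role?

0

One maximum matching: actor 1–role F, actor 2–role B, actor 3–role C, actor 4–role E, actor 5–role G, actor 6–role D.
All 6 actors are matched, so no larger matching exists.
That matches 6 of the 6, leaving 0 unmatched; no matching can do better.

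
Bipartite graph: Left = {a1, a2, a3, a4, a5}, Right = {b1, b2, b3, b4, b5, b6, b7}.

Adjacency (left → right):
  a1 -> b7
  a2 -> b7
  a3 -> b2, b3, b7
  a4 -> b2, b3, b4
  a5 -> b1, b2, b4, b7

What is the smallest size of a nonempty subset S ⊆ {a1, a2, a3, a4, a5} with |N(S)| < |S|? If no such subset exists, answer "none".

Take S = {a1, a2}. Its neighbourhood is {b7}, so |N(S)| = 1 < |S| = 2.
No single vertex violates Hall's condition since each has at least one neighbour, so 2 is the minimum.

2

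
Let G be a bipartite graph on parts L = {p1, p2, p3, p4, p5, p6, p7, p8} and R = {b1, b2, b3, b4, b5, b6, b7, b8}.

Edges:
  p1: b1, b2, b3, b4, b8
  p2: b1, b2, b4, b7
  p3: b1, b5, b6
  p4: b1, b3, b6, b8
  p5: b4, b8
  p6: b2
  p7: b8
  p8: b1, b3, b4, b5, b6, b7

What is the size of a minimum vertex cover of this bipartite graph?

The 8 edges p1–b3, p2–b1, p3–b5, p4–b6, p5–b4, p6–b2, p7–b8, p8–b7 form a matching, so any vertex cover needs at least 8 vertices (one per matched edge).
Conversely {p1, p2, p3, p4, p5, p6, p7, p8} meets every edge and has exactly 8 vertices, so 8 is optimal.

8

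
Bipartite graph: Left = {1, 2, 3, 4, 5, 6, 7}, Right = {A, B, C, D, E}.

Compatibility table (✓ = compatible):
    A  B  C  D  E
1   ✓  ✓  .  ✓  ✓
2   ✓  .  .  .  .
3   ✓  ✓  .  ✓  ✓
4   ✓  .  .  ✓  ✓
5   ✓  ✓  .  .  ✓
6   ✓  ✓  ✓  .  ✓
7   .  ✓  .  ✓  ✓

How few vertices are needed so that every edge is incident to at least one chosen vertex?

5

A maximum matching has 5 edges (e.g. 1–B, 2–A, 3–D, 4–E, 6–C).
By König's theorem the minimum vertex cover has the same size. One such cover is {6, A, B, D, E}.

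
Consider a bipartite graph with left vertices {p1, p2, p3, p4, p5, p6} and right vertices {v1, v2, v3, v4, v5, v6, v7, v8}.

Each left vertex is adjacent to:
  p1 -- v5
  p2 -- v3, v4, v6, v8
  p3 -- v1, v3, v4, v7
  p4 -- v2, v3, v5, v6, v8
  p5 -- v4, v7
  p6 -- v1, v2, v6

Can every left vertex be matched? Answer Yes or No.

One maximum matching: p1→v5, p2→v6, p3→v1, p4→v3, p5→v7, p6→v2.
All 6 left vertices are covered.

Yes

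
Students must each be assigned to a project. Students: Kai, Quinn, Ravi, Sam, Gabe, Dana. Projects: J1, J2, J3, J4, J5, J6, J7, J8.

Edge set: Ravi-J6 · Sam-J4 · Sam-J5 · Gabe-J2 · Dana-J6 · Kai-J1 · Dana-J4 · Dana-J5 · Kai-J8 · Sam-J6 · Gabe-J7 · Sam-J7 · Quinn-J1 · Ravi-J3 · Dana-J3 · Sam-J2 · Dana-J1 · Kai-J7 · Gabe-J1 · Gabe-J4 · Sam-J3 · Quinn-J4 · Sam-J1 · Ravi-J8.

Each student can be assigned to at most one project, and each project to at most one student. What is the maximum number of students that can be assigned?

For example, pair Kai-J8, Quinn-J1, Ravi-J3, Sam-J2, Gabe-J7, Dana-J6.
This saturates every student, so 6 is the maximum.

6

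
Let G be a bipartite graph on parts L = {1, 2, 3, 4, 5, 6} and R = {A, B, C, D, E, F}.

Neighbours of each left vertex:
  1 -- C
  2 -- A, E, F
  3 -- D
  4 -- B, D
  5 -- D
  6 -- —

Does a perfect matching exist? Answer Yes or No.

The set {3, 5, 6} has only 1 neighbour ({D}), so by Hall's theorem at most 4 of the 6 left vertices can be matched.
Hence no matching covers every left vertex.

No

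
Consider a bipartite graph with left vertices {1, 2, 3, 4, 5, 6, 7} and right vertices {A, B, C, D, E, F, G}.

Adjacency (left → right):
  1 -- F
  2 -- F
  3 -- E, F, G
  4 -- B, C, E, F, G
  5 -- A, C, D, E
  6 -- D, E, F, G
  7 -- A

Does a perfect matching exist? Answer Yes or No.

The set {1, 2} has only 1 neighbour ({F}), so by Hall's theorem at most 6 of the 7 left vertices can be matched.
Hence no matching covers every left vertex.

No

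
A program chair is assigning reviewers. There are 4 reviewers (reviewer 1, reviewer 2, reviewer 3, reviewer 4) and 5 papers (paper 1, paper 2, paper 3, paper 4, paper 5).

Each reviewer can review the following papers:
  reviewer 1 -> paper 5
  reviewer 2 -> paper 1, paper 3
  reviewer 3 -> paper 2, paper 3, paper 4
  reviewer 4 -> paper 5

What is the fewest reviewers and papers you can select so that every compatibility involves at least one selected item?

3

The 3 edges reviewer 1–paper 5, reviewer 2–paper 1, reviewer 3–paper 4 form a matching, so any vertex cover needs at least 3 vertices (one per matched edge).
Conversely {reviewer 2, reviewer 3, paper 5} meets every edge and has exactly 3 vertices, so 3 is optimal.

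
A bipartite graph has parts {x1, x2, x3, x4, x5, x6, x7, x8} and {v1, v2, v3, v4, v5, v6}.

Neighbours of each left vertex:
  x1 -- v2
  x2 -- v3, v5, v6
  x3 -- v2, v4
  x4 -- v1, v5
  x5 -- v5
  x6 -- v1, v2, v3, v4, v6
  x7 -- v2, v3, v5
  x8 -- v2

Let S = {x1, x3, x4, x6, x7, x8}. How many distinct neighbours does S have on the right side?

The union of neighbours of {x1, x3, x4, x6, x7, x8} is {v1, v2, v3, v4, v5, v6}, which has 6 elements.
Since |N(S)| = 6 ≥ |S| = 6, Hall's condition holds for this subset.

6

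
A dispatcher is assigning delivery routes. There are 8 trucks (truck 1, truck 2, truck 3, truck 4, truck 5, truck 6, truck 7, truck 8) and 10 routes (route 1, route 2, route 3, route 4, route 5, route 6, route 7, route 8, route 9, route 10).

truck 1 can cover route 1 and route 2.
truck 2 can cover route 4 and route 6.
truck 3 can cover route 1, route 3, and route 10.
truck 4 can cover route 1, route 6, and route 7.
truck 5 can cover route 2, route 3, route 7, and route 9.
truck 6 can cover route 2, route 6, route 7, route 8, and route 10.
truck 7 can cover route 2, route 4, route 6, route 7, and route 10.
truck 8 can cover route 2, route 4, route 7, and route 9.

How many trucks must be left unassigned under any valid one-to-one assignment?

0

For example, pair truck 1–route 1, truck 2–route 4, truck 3–route 10, truck 4–route 6, truck 5–route 9, truck 6–route 8, truck 7–route 2, truck 8–route 7.
All 8 trucks are matched, so no larger matching exists.
That matches 8 of the 8, leaving 0 unmatched; no matching can do better.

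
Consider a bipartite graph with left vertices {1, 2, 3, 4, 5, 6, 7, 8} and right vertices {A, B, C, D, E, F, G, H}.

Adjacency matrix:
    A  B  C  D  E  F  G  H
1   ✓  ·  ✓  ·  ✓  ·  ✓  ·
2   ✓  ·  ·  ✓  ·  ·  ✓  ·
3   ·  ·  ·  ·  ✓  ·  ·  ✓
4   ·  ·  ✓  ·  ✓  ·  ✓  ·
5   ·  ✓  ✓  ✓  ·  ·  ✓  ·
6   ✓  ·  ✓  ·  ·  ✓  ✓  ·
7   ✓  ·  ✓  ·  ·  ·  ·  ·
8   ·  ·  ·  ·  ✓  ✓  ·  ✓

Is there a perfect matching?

One maximum matching: 1–C, 2–D, 3–E, 4–G, 5–B, 6–F, 7–A, 8–H.
All 8 left vertices are covered.

Yes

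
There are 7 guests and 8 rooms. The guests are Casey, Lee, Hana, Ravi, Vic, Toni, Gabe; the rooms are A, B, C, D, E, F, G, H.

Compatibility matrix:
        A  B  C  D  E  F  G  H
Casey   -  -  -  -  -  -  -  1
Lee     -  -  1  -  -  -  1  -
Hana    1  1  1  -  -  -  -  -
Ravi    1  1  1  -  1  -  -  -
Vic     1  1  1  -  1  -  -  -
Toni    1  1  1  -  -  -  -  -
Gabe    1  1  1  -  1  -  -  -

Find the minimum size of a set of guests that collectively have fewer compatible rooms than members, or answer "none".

5

Take S = {Hana, Ravi, Vic, Toni, Gabe}. Its neighbourhood is {A, B, C, E}, so |N(S)| = 4 < |S| = 5.
Every subset of size less than 5 has at least as many neighbours as members, so 5 is the minimum.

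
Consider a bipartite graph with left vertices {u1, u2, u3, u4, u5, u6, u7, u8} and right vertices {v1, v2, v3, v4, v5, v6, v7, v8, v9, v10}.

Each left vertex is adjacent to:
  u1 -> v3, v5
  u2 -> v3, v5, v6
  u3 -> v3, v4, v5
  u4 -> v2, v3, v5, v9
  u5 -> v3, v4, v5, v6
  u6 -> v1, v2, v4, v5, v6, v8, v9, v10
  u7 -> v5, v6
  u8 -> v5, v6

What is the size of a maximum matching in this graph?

For example, pair u1→v5, u2→v3, u3→v4, u4→v2, u5→v6, u6→v8.
The set {u1, u2, u3, u5, u7, u8} has only 4 neighbours ({v3, v4, v5, v6}), so by Hall's theorem at most 6 of the 8 left vertices can be matched.

6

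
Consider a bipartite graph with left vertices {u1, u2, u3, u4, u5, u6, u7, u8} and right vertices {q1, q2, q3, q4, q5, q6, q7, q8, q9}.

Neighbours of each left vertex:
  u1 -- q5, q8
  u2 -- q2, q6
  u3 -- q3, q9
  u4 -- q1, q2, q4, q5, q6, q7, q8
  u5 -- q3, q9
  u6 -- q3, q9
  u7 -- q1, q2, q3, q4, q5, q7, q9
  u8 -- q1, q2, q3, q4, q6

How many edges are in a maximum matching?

For example, pair u1→q8, u2→q2, u3→q3, u4→q4, u5→q9, u7→q7, u8→q6.
The set {u3, u5, u6} has only 2 neighbours ({q3, q9}), so by Hall's theorem at most 7 of the 8 left vertices can be matched.

7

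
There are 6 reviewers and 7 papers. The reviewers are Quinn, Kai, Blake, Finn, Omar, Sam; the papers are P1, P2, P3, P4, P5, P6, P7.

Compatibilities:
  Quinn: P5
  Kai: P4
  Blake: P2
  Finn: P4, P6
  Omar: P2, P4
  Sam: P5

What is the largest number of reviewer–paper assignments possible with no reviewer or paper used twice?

4

For example, pair Quinn–P5, Kai–P4, Blake–P2, Finn–P6.
The set {Quinn, Kai, Blake, Omar, Sam} has only 3 neighbours ({P2, P4, P5}), so by Hall's theorem at most 4 of the 6 reviewers can be matched.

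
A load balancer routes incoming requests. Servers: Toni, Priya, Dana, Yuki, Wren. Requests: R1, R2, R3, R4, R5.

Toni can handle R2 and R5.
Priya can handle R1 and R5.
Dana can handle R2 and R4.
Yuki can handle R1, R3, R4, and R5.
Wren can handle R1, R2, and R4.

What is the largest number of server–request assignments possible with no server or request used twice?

5

For example, pair Toni-R5, Priya-R1, Dana-R2, Yuki-R3, Wren-R4.
All 5 servers are matched, so no larger matching exists.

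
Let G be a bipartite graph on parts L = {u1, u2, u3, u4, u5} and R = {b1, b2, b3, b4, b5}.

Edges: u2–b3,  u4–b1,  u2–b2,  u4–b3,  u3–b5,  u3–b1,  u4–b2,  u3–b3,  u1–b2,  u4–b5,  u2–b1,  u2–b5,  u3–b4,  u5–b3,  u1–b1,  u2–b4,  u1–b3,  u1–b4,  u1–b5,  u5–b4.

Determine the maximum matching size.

5

For example, pair u1–b5, u2–b1, u3–b4, u4–b2, u5–b3.
All 5 left vertices are matched, so no larger matching exists.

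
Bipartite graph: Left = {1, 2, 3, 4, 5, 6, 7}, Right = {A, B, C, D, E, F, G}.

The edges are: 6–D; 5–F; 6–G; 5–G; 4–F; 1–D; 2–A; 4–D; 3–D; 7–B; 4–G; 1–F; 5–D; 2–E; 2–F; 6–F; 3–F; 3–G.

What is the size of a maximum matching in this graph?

For example, pair 1-D, 2-E, 3-G, 4-F, 7-B.
The set {1, 3, 4, 5, 6} has only 3 neighbours ({D, F, G}), so by Hall's theorem at most 5 of the 7 left vertices can be matched.

5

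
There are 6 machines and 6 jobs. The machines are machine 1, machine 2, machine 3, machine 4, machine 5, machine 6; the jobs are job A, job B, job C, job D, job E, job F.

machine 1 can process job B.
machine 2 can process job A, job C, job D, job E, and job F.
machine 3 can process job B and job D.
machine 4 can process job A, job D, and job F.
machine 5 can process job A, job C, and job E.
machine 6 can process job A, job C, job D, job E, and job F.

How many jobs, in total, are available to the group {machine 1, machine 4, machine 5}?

The union of neighbours of {machine 1, machine 4, machine 5} is {job A, job B, job C, job D, job E, job F}, which has 6 elements.
Since |N(S)| = 6 ≥ |S| = 3, Hall's condition holds for this subset.

6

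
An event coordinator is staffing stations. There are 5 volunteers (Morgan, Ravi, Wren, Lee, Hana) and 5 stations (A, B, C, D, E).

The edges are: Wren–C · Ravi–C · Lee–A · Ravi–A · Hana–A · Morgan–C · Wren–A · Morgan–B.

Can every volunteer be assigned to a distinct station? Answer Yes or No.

The set {Ravi, Wren, Lee, Hana} has only 2 neighbours ({A, C}), so by Hall's theorem at most 3 of the 5 volunteers can be matched.
Hence no matching covers every volunteer.

No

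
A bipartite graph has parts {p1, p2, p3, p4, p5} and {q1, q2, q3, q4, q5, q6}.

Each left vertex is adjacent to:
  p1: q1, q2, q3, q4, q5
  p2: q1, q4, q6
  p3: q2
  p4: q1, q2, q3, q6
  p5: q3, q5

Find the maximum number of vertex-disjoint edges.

5

A valid assignment of size 5: p1-q1, p2-q4, p3-q2, p4-q6, p5-q5.
All 5 left vertices are matched, so no larger matching exists.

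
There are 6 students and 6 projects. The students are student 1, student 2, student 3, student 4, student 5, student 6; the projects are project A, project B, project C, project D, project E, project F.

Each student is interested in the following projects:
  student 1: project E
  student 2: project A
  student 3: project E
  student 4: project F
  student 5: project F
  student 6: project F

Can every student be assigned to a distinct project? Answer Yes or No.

The set {student 1, student 3, student 4, student 5, student 6} has only 2 neighbours ({project E, project F}), so by Hall's theorem at most 3 of the 6 students can be matched.
Hence no matching covers every student.

No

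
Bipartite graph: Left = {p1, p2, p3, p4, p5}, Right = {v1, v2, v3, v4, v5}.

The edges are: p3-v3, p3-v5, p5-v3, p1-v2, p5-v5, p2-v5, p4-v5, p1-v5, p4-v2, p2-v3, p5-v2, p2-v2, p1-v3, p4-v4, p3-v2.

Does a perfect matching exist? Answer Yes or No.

The set {p1, p2, p3, p5} has only 3 neighbours ({v2, v3, v5}), so by Hall's theorem at most 4 of the 5 left vertices can be matched.
Hence no matching covers every left vertex.

No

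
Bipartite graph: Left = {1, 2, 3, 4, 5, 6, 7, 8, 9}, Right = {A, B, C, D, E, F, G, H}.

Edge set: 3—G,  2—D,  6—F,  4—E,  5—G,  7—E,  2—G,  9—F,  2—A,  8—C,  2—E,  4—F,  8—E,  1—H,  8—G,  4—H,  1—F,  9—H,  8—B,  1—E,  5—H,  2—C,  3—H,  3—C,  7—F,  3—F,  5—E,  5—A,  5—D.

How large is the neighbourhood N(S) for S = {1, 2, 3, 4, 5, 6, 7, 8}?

The union of neighbours of {1, 2, 3, 4, 5, 6, 7, 8} is {A, B, C, D, E, F, G, H}, which has 8 elements.
Since |N(S)| = 8 ≥ |S| = 8, Hall's condition holds for this subset.

8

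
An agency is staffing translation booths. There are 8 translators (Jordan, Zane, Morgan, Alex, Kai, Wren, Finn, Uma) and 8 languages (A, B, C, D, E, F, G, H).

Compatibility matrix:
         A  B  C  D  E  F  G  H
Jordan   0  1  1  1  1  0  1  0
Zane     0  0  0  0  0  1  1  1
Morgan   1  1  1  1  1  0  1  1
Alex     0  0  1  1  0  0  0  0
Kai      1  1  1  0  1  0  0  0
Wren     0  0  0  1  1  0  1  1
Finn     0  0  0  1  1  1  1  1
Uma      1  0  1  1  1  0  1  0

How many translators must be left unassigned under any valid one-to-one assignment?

0

For example, pair Jordan-B, Zane-F, Morgan-A, Alex-D, Kai-C, Wren-H, Finn-E, Uma-G.
This saturates every translator, so 8 is the maximum.
That matches 8 of the 8, leaving 0 unmatched; no matching can do better.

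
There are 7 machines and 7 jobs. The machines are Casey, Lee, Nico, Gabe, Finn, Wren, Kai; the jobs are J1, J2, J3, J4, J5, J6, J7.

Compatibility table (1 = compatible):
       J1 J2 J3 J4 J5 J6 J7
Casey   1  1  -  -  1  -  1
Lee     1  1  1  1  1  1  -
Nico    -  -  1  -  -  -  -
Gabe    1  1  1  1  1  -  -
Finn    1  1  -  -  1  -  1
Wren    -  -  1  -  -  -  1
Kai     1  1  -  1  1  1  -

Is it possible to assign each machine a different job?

A valid assignment of size 7: Casey→J1, Lee→J2, Nico→J3, Gabe→J4, Finn→J5, Wren→J7, Kai→J6.
All 7 machines are covered.

Yes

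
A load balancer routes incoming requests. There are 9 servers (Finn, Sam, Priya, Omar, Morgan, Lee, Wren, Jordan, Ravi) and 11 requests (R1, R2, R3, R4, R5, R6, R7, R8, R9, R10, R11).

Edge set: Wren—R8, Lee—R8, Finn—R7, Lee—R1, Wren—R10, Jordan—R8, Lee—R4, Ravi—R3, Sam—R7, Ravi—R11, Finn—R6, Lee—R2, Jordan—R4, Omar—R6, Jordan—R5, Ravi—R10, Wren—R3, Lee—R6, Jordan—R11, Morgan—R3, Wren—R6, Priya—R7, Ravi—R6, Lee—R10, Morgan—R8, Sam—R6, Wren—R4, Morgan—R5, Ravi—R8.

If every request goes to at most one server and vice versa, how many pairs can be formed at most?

A valid assignment of size 7: Finn–R6, Sam–R7, Morgan–R5, Lee–R2, Wren–R4, Jordan–R8, Ravi–R3.
The set {Finn, Sam, Priya, Omar} has only 2 neighbours ({R6, R7}), so by Hall's theorem at most 7 of the 9 servers can be matched.

7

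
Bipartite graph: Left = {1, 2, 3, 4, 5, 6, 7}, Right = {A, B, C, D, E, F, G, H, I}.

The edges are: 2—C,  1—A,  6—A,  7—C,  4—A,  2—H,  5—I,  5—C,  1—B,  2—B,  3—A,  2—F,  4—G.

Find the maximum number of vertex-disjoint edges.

One maximum matching: 1–B, 2–F, 3–A, 4–G, 5–I, 7–C.
The set {3, 6} has only 1 neighbour ({A}), so by Hall's theorem at most 6 of the 7 left vertices can be matched.

6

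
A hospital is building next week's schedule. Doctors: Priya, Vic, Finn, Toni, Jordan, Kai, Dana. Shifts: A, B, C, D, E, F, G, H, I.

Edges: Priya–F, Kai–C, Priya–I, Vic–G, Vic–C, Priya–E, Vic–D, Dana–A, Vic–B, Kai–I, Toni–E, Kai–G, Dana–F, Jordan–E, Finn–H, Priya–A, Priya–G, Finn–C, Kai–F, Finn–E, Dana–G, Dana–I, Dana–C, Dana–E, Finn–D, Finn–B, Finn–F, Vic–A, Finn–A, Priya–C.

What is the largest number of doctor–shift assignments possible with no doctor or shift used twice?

One maximum matching: Priya–A, Vic–B, Finn–H, Toni–E, Kai–F, Dana–G.
The set {Toni, Jordan} has only 1 neighbour ({E}), so by Hall's theorem at most 6 of the 7 doctors can be matched.

6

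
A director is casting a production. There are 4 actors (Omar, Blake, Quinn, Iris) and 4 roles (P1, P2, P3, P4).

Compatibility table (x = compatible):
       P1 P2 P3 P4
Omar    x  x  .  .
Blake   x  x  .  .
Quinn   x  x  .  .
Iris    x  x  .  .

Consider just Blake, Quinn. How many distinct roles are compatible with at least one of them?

The union of neighbours of {Blake, Quinn} is {P1, P2}, which has 2 elements.
Since |N(S)| = 2 ≥ |S| = 2, Hall's condition holds for this subset.

2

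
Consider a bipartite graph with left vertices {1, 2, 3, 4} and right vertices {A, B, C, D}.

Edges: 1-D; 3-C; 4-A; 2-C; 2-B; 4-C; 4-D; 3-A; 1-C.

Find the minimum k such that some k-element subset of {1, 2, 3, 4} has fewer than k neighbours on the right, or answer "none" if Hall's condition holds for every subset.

A matching saturating every left vertex exists, for instance 1→D, 2→B, 3→A, 4→C.
By Hall's marriage theorem, this means |N(S)| ≥ |S| for every subset S, so no violating subset exists.

none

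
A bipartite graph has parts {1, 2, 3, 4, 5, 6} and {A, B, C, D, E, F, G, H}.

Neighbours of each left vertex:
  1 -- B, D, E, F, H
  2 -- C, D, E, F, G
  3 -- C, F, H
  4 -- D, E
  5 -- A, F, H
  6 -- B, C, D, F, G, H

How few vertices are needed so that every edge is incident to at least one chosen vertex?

6

A maximum matching has 6 edges (e.g. 1–H, 2–E, 3–C, 4–D, 5–F, 6–G).
By König's theorem the minimum vertex cover has the same size. One such cover is {1, 2, 3, 4, 5, 6}.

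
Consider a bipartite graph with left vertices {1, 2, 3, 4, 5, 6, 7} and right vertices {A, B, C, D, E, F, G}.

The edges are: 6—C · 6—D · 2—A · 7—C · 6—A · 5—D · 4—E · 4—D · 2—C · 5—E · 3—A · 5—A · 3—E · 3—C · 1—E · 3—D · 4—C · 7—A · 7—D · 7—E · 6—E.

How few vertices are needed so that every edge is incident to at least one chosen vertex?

4

A maximum matching has 4 edges (e.g. 1–E, 2–A, 3–D, 4–C).
By König's theorem the minimum vertex cover has the same size. One such cover is {A, C, D, E}.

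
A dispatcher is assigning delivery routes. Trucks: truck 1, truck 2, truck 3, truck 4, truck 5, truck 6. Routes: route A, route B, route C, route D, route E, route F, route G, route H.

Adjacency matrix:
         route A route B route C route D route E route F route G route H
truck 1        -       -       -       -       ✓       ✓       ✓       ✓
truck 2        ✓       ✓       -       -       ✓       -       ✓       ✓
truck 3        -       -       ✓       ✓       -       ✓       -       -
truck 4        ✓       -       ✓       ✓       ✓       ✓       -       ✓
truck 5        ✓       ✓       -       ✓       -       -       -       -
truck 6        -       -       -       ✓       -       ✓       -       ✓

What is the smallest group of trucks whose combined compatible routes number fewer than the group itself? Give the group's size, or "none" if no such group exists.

A matching saturating every truck exists, for instance truck 1→route F, truck 2→route G, truck 3→route D, truck 4→route E, truck 5→route B, truck 6→route H.
By Hall's marriage theorem, this means |N(S)| ≥ |S| for every subset S, so no violating subset exists.

none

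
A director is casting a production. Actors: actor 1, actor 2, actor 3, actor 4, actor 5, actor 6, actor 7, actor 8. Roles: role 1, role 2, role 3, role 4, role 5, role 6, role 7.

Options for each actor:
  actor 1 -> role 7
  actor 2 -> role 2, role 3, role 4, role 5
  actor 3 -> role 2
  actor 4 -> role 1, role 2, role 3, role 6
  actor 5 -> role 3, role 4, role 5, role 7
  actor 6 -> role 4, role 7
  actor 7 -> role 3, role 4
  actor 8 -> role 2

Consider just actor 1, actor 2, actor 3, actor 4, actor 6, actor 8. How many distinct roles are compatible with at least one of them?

7

The union of neighbours of {actor 1, actor 2, actor 3, actor 4, actor 6, actor 8} is {role 1, role 2, role 3, role 4, role 5, role 6, role 7}, which has 7 elements.
Since |N(S)| = 7 ≥ |S| = 6, Hall's condition holds for this subset.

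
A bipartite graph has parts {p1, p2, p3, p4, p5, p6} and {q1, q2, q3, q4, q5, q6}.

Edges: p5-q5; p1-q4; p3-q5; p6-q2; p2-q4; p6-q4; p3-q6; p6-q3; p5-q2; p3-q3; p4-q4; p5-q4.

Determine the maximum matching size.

A valid assignment of size 4: p1–q4, p3–q6, p5–q5, p6–q2.
The set {p1, p2, p4} has only 1 neighbour ({q4}), so by Hall's theorem at most 4 of the 6 left vertices can be matched.

4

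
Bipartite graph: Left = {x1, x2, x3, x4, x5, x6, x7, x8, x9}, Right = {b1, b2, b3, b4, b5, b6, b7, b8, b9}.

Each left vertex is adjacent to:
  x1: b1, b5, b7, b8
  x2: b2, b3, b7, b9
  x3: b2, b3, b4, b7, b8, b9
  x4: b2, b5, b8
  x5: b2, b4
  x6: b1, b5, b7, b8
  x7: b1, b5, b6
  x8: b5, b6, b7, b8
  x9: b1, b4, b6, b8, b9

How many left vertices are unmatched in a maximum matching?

One maximum matching: x1→b5, x2→b9, x3→b3, x4→b2, x5→b4, x6→b7, x7→b6, x8→b8, x9→b1.
All 9 left vertices are matched, so no larger matching exists.
That matches 9 of the 9, leaving 0 unmatched; no matching can do better.

0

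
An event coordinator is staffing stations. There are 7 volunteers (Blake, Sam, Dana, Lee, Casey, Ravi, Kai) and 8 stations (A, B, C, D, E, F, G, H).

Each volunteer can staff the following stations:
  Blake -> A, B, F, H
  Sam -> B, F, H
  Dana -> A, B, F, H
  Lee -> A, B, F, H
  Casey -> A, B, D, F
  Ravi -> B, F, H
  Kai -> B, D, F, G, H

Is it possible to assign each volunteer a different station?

No

The set {Blake, Sam, Dana, Lee, Ravi} has only 4 neighbours ({A, B, F, H}), so by Hall's theorem at most 6 of the 7 volunteers can be matched.
Hence no matching covers every volunteer.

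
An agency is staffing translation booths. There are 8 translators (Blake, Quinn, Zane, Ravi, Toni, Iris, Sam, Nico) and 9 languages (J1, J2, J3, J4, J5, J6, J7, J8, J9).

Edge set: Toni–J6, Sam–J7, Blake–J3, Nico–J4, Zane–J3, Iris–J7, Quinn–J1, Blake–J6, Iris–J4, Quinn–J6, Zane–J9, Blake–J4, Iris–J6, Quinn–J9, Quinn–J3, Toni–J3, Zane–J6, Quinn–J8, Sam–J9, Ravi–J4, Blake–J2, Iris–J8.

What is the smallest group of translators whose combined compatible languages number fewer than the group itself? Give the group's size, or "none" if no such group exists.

2

Take S = {Ravi, Nico}. Its neighbourhood is {J4}, so |N(S)| = 1 < |S| = 2.
No single vertex violates Hall's condition since each has at least one neighbour, so 2 is the minimum.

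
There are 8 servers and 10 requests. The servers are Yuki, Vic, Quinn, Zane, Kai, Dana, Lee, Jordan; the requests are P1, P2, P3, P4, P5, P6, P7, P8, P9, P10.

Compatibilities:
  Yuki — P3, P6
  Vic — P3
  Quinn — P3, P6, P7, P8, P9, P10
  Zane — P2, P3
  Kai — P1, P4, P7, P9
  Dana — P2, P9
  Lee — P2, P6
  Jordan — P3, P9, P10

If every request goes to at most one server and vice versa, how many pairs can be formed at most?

7

One maximum matching: Yuki–P6, Vic–P3, Quinn–P7, Zane–P2, Kai–P1, Dana–P9, Jordan–P10.
The set {Yuki, Vic, Zane, Lee} has only 3 neighbours ({P2, P3, P6}), so by Hall's theorem at most 7 of the 8 servers can be matched.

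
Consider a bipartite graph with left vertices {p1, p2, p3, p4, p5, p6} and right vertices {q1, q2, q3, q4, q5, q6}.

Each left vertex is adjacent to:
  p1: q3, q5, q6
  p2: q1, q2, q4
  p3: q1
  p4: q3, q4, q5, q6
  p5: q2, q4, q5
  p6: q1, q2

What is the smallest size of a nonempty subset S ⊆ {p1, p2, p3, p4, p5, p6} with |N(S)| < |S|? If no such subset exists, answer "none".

none

A matching saturating every left vertex exists, for instance p1→q6, p2→q4, p3→q1, p4→q3, p5→q5, p6→q2.
By Hall's marriage theorem, this means |N(S)| ≥ |S| for every subset S, so no violating subset exists.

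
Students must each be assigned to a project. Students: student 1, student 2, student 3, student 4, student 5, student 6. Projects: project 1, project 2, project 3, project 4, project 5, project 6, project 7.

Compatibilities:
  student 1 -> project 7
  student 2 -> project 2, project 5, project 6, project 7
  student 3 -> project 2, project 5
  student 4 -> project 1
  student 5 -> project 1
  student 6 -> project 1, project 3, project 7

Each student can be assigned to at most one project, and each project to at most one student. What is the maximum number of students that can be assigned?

A valid assignment of size 5: student 1-project 7, student 2-project 5, student 3-project 2, student 4-project 1, student 6-project 3.
The set {student 4, student 5} has only 1 neighbour ({project 1}), so by Hall's theorem at most 5 of the 6 students can be matched.

5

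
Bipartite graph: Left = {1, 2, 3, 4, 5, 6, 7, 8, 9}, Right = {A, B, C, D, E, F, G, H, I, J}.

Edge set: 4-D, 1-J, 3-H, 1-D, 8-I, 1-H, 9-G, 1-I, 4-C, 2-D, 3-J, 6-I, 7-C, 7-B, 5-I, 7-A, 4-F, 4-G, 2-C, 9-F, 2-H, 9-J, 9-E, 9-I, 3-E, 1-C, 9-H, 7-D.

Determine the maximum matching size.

7

A valid assignment of size 7: 1–H, 2–C, 3–E, 4–F, 5–I, 7–B, 9–J.
The set {5, 6, 8} has only 1 neighbour ({I}), so by Hall's theorem at most 7 of the 9 left vertices can be matched.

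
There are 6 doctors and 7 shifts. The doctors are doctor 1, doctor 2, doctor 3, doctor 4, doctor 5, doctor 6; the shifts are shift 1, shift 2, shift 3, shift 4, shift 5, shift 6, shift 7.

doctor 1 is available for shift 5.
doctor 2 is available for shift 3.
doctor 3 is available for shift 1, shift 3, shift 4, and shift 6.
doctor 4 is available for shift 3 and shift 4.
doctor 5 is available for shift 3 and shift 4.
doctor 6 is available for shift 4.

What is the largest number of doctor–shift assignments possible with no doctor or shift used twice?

4

A valid assignment of size 4: doctor 1–shift 5, doctor 2–shift 3, doctor 3–shift 6, doctor 4–shift 4.
The set {doctor 2, doctor 4, doctor 5, doctor 6} has only 2 neighbours ({shift 3, shift 4}), so by Hall's theorem at most 4 of the 6 doctors can be matched.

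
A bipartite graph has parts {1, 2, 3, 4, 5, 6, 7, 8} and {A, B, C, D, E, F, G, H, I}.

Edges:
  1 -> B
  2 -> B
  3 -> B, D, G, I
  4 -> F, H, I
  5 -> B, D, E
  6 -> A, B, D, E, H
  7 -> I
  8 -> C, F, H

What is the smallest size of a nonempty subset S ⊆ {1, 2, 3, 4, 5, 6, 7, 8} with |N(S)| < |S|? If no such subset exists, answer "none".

Take S = {1, 2}. Its neighbourhood is {B}, so |N(S)| = 1 < |S| = 2.
No single vertex violates Hall's condition since each has at least one neighbour, so 2 is the minimum.

2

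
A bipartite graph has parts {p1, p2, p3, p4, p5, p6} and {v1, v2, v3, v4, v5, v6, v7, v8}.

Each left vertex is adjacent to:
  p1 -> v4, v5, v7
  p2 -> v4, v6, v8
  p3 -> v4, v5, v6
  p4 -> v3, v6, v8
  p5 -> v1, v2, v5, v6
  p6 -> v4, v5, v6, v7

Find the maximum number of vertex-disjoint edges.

6

For example, pair p1-v7, p2-v8, p3-v4, p4-v3, p5-v2, p6-v6.
This saturates every left vertex, so 6 is the maximum.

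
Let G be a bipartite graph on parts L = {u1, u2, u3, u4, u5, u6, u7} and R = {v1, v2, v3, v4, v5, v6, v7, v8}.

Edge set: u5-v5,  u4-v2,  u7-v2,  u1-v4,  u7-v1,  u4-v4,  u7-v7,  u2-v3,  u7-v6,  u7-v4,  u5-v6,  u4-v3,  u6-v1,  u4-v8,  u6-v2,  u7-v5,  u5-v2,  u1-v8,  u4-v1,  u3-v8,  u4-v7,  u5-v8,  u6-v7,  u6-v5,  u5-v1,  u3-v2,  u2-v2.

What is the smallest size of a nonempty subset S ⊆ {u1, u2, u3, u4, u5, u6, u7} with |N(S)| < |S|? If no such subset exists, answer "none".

none

A matching saturating every left vertex exists, for instance u1→v4, u2→v3, u3→v8, u4→v1, u5→v6, u6→v7, u7→v2.
By Hall's marriage theorem, this means |N(S)| ≥ |S| for every subset S, so no violating subset exists.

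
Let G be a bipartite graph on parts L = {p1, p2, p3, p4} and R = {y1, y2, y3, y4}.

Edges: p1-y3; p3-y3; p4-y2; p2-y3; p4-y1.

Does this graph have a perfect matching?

No

The set {p1, p2, p3} has only 1 neighbour ({y3}), so by Hall's theorem at most 2 of the 4 left vertices can be matched.
Hence no matching covers every left vertex.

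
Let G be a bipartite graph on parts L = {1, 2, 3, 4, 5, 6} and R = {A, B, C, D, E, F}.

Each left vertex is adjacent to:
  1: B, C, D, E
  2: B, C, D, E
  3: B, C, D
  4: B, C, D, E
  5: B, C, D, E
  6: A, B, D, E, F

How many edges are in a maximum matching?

A valid assignment of size 5: 1→E, 2→D, 3→C, 4→B, 6→A.
The set {1, 2, 3, 4, 5} has only 4 neighbours ({B, C, D, E}), so by Hall's theorem at most 5 of the 6 left vertices can be matched.

5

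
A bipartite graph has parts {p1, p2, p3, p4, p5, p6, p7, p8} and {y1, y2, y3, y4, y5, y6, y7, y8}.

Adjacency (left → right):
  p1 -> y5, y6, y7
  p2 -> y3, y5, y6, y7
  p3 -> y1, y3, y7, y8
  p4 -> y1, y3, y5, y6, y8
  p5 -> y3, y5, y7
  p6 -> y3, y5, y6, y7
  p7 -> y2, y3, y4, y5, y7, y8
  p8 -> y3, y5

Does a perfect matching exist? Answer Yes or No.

No

The set {p1, p2, p5, p6, p8} has only 4 neighbours ({y3, y5, y6, y7}), so by Hall's theorem at most 7 of the 8 left vertices can be matched.
Hence no matching covers every left vertex.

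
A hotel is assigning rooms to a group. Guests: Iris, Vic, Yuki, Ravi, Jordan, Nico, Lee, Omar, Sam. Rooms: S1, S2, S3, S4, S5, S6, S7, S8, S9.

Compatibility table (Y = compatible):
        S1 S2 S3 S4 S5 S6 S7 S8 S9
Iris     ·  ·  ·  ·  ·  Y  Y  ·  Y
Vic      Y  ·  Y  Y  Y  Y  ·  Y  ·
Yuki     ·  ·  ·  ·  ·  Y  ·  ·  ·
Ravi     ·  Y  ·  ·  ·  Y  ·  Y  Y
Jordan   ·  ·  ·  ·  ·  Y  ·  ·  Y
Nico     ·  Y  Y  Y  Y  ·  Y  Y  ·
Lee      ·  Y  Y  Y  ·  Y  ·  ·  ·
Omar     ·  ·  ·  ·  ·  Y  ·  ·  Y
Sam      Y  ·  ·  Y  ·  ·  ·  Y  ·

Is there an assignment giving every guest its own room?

No

The set {Yuki, Jordan, Omar} has only 2 neighbours ({S6, S9}), so by Hall's theorem at most 8 of the 9 guests can be matched.
Hence no matching covers every guest.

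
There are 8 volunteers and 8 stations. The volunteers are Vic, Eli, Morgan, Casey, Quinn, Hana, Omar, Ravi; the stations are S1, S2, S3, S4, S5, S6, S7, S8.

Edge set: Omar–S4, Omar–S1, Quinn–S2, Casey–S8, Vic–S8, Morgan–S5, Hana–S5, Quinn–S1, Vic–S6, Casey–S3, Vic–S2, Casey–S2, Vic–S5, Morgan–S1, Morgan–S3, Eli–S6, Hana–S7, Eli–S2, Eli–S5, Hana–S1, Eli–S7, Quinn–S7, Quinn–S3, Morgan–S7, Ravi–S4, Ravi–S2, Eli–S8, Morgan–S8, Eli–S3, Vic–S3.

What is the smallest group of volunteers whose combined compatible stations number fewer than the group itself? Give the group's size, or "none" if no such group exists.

none

A matching saturating every volunteer exists, for instance Vic→S6, Eli→S7, Morgan→S5, Casey→S8, Quinn→S3, Hana→S1, Omar→S4, Ravi→S2.
By Hall's marriage theorem, this means |N(S)| ≥ |S| for every subset S, so no violating subset exists.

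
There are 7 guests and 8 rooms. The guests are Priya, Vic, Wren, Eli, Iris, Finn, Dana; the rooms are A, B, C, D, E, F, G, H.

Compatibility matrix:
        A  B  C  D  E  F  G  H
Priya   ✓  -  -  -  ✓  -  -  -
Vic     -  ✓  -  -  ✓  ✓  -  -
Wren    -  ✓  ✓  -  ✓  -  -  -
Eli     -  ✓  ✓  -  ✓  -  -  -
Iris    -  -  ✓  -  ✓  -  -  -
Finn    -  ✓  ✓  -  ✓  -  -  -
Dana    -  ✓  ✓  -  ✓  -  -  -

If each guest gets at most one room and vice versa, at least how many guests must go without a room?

2

For example, pair Priya–A, Vic–F, Wren–B, Eli–C, Iris–E.
The set {Wren, Eli, Iris, Finn, Dana} has only 3 neighbours ({B, C, E}), so by Hall's theorem at most 5 of the 7 guests can be matched.
That matches 5 of the 7, leaving 2 unmatched; no matching can do better.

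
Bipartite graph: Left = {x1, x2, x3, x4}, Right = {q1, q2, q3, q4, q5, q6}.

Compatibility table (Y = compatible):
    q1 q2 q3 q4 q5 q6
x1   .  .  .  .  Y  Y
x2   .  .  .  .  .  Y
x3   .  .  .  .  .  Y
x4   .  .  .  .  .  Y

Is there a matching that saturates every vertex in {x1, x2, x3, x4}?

The set {x2, x3, x4} has only 1 neighbour ({q6}), so by Hall's theorem at most 2 of the 4 left vertices can be matched.
Hence no matching covers every left vertex.

No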